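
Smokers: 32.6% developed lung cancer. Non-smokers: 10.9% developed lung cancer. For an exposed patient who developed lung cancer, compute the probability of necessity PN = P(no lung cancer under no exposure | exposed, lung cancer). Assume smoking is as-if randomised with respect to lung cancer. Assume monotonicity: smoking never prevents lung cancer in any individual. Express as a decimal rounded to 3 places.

PN ≈ 0.666

p₁ = 0.326, p₀ = 0.109.
Under exogeneity and monotonicity, PN = (p₁ − p₀) / p₁.
PN = (0.326 − 0.109) / 0.326 = 0.217 / 0.326 ≈ 0.6656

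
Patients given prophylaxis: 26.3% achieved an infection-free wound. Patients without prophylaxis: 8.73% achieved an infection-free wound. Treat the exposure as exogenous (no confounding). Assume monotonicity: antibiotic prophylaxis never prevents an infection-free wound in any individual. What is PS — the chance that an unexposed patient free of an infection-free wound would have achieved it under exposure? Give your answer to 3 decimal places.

p₁ = 0.263, p₀ = 0.0873.
Under exogeneity and monotonicity, PS = (p₁ − p₀) / (1 − p₀).
PS = (0.263 − 0.0873) / (1 − 0.0873) = 0.1757 / 0.9127 ≈ 0.1925

PS ≈ 0.193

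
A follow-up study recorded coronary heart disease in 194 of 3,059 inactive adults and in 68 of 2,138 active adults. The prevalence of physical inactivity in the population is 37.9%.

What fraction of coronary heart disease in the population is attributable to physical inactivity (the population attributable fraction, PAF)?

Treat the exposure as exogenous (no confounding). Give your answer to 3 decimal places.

p₁ = P(outcome | exposed) = 194/3059 = 0.063419
p₀ = P(outcome | unexposed) = 68/2138 = 0.031805
Overall risk P(Y=1) = π·p₁ + (1−π)·p₀ = 0.379×0.063419 + 0.621×0.031805 = 0.043787.
Under exogeneity, PAF = [P(Y=1) − p₀] / P(Y=1).
PAF = (0.043787 − 0.031805) / 0.043787 ≈ 0.2736

PAF ≈ 0.274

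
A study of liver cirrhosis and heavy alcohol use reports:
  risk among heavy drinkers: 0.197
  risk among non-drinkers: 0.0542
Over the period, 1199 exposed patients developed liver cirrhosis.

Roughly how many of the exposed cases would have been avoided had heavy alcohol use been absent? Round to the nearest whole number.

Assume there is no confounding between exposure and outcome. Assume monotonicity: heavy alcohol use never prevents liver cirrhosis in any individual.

Let p₁ = 0.197, p₀ = 0.0542.
PN = (p₁ − p₀)/p₁ = (0.197 − 0.0542) / 0.197 ≈ 0.72487.
Attributable cases ≈ PN × (exposed cases) = 0.72487 × 1199 ≈ 869.12.

about 869 cases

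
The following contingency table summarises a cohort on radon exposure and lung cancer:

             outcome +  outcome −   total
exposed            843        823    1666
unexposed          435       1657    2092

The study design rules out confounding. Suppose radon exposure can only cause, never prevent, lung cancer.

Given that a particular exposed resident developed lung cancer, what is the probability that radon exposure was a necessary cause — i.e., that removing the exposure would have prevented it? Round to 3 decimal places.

PN ≈ 0.589

p₁ = P(outcome | exposed) = 843/1666 = 0.506
p₀ = P(outcome | unexposed) = 435/2092 = 0.20793
Under exogeneity and monotonicity, PN = (p₁ − p₀)/p₁.
PN = (0.506 − 0.20793) / 0.506 ≈ 0.5891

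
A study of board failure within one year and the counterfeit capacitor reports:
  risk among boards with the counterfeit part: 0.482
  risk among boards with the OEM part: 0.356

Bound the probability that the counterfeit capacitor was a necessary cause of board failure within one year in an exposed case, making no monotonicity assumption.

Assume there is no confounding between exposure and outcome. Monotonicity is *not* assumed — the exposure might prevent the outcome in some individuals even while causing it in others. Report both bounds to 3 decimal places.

Let p₁ = 0.482, p₀ = 0.356.
Under exogeneity alone the bounds on PN are max{0,(p₁−p₀)/p₁} ≤ PN ≤ min{1,(1−p₀)/p₁}.
  lower = (p₁ − p₀)/p₁ = 0.126 / 0.482 ≈ 0.2614
  upper = min{1, (1 − p₀)/p₁} = 0.644 / 0.482 ≈ 1.3361 → capped at 1

0.261 ≤ PN ≤ 1.000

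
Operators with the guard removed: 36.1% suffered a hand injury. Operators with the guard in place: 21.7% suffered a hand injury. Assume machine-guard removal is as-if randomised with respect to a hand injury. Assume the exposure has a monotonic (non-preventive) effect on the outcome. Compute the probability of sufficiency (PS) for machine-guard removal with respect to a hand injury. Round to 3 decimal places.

p₁ = 0.361, p₀ = 0.217.
Under exogeneity and monotonicity, PS = (p₁ − p₀) / (1 − p₀).
PS = (0.361 − 0.217) / (1 − 0.217) = 0.144 / 0.783 ≈ 0.1839

PS ≈ 0.184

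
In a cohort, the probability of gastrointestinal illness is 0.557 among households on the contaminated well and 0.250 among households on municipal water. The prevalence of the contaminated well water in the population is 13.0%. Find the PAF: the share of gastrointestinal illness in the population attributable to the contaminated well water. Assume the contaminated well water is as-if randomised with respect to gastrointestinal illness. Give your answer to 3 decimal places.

Let p₁ = 0.557, p₀ = 0.25.
Overall risk P(Y=1) = π·p₁ + (1−π)·p₀ = 0.13×0.557 + 0.87×0.25 = 0.28991.
Under exogeneity, PAF = [P(Y=1) − p₀] / P(Y=1).
PAF = (0.28991 − 0.25) / 0.28991 ≈ 0.1377

PAF ≈ 0.138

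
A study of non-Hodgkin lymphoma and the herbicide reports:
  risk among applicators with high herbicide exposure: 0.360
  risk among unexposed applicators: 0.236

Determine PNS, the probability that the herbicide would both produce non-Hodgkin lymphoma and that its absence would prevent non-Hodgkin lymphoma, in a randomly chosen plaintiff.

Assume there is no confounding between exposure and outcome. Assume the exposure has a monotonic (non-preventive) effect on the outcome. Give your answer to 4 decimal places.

PNS ≈ 0.1240

Let p₁ = 0.36, p₀ = 0.236.
Under exogeneity and monotonicity, PNS = p₁ − p₀.
PNS = 0.36 − 0.236 = 0.124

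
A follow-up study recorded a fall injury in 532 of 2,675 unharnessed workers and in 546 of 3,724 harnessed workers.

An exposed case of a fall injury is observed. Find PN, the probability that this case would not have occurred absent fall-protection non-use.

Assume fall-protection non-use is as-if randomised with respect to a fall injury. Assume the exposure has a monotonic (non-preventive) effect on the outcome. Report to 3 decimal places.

PN ≈ 0.263

p₁ = P(outcome | exposed) = 532/2675 = 0.19888
p₀ = P(outcome | unexposed) = 546/3724 = 0.14662
Under exogeneity and monotonicity, PN = (p₁ − p₀) / p₁.
PN = (0.19888 − 0.14662) / 0.19888 = 0.052262 / 0.19888 ≈ 0.2628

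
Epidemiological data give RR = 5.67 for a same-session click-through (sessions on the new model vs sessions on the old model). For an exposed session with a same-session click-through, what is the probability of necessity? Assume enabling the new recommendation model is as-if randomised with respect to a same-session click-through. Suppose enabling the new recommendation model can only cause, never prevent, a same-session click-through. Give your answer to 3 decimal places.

PN ≈ 0.824

Under exogeneity and monotonicity, PN = (RR − 1) / RR = 1 − 1/RR.
PN = (5.67 − 1) / 5.67 = 4.67 / 5.67 ≈ 0.8236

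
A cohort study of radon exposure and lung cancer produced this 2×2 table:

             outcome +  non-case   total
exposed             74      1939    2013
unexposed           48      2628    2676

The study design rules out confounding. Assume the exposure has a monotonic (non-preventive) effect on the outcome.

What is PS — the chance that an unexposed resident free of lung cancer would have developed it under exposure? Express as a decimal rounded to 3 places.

p₁ = P(outcome | exposed) = 74/2013 = 0.036761
p₀ = P(outcome | unexposed) = 48/2676 = 0.017937
Under exogeneity and monotonicity, PS = (p₁ − p₀) / (1 − p₀).
PS = (0.036761 − 0.017937) / (1 − 0.017937) = 0.018824 / 0.98206 ≈ 0.0192

PS ≈ 0.019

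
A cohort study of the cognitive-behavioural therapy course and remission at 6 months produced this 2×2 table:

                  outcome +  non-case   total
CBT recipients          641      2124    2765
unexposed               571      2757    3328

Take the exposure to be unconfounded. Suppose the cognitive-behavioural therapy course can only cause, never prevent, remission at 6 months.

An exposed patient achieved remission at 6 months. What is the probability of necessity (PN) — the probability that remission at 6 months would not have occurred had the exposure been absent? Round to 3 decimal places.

p₁ = P(outcome | exposed) = 641/2765 = 0.23183
p₀ = P(outcome | unexposed) = 571/3328 = 0.17157
Under exogeneity and monotonicity, PN = (p₁ − p₀) / p₁.
PN = (0.23183 − 0.17157) / 0.23183 = 0.060252 / 0.23183 ≈ 0.2599

PN ≈ 0.260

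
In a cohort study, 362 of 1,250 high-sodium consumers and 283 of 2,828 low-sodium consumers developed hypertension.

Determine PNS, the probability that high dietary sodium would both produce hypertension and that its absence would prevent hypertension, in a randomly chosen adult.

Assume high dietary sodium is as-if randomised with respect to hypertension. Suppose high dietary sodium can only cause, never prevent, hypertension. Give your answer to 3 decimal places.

p₁ = P(outcome | exposed) = 362/1250 = 0.2896
p₀ = P(outcome | unexposed) = 283/2828 = 0.10007
Under exogeneity and monotonicity, PNS = p₁ − p₀.
PNS = 0.2896 − 0.10007 = 0.18953

PNS ≈ 0.190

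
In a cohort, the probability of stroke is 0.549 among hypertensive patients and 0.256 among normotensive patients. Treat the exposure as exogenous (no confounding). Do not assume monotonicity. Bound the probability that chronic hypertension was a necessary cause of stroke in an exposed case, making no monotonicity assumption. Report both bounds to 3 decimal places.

0.534 ≤ PN ≤ 1.000

Let p₁ = 0.549, p₀ = 0.256.
Under exogeneity alone the bounds on PN are max{0,(p₁−p₀)/p₁} ≤ PN ≤ min{1,(1−p₀)/p₁}.
  lower = (p₁ − p₀)/p₁ = 0.293 / 0.549 ≈ 0.5337
  upper = min{1, (1 − p₀)/p₁} = 0.744 / 0.549 ≈ 1.3552 → capped at 1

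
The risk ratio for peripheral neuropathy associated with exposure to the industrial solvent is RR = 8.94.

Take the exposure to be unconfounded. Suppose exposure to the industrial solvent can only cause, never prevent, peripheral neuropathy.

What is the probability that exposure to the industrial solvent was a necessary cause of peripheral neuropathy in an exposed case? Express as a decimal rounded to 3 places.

Under exogeneity and monotonicity, PN = (RR − 1) / RR = 1 − 1/RR.
PN = (8.94 − 1) / 8.94 = 7.94 / 8.94 ≈ 0.8881

PN ≈ 0.888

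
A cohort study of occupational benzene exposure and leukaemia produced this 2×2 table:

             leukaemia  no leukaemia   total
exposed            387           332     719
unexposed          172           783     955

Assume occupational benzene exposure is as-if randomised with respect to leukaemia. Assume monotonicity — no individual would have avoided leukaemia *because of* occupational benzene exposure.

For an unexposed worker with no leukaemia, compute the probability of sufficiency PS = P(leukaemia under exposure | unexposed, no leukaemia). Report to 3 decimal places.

PS ≈ 0.437

p₁ = P(outcome | exposed) = 387/719 = 0.53825
p₀ = P(outcome | unexposed) = 172/955 = 0.1801
Under exogeneity and monotonicity, PS = (p₁ − p₀) / (1 − p₀).
PS = (0.53825 − 0.1801) / (1 − 0.1801) = 0.35814 / 0.8199 ≈ 0.4368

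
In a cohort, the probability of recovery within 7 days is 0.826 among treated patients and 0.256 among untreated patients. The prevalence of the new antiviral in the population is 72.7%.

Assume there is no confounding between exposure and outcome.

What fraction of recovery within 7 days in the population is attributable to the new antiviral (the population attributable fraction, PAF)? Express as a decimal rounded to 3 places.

PAF ≈ 0.618

Let p₁ = 0.826, p₀ = 0.256.
Overall risk P(Y=1) = π·p₁ + (1−π)·p₀ = 0.727×0.826 + 0.273×0.256 = 0.67039.
Under exogeneity, PAF = [P(Y=1) − p₀] / P(Y=1).
PAF = (0.67039 − 0.256) / 0.67039 ≈ 0.6181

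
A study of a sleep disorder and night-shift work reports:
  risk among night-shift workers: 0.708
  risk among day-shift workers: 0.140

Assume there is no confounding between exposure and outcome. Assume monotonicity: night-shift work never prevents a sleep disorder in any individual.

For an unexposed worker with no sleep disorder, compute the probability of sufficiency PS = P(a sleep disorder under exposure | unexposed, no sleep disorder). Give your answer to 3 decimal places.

PS ≈ 0.660

Let p₁ = 0.708, p₀ = 0.14.
Under exogeneity and monotonicity, PS = (p₁ − p₀) / (1 − p₀).
PS = (0.708 − 0.14) / (1 − 0.14) = 0.568 / 0.86 ≈ 0.6605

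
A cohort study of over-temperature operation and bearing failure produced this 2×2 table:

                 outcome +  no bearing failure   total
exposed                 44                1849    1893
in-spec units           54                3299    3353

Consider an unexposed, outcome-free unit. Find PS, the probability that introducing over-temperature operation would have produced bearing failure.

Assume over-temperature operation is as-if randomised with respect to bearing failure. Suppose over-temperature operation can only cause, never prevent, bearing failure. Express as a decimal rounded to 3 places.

p₁ = P(outcome | exposed) = 44/1893 = 0.023244
p₀ = P(outcome | unexposed) = 54/3353 = 0.016105
Under exogeneity and monotonicity, PS = (p₁ − p₀) / (1 − p₀).
PS = (0.023244 − 0.016105) / (1 − 0.016105) = 0.0071385 / 0.9839 ≈ 0.0073

PS ≈ 0.007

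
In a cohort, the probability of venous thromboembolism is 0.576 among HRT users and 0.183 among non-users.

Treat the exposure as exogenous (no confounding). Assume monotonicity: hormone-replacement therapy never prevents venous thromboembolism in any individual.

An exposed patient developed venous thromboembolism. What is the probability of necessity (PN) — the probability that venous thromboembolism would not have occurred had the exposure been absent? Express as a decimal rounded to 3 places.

Let p₁ = 0.576, p₀ = 0.183.
Under exogeneity and monotonicity, PN = (p₁ − p₀) / p₁.
PN = (0.576 − 0.183) / 0.576 = 0.393 / 0.576 ≈ 0.6823

PN ≈ 0.682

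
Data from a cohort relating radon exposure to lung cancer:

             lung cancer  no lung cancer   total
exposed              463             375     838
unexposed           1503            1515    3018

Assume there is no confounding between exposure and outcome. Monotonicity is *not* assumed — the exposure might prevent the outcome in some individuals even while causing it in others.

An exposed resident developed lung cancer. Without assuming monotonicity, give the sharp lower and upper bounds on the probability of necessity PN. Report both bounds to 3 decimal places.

0.099 ≤ PN ≤ 0.909

p₁ = P(outcome | exposed) = 463/838 = 0.55251
p₀ = P(outcome | unexposed) = 1503/3018 = 0.49801
Under exogeneity alone the bounds on PN are max{0,(p₁−p₀)/p₁} ≤ PN ≤ min{1,(1−p₀)/p₁}.
  lower = (p₁ − p₀)/p₁ = 0.054494 / 0.55251 ≈ 0.0986
  upper = min{1, (1 − p₀)/p₁} = 0.50199 / 0.55251 ≈ 0.9086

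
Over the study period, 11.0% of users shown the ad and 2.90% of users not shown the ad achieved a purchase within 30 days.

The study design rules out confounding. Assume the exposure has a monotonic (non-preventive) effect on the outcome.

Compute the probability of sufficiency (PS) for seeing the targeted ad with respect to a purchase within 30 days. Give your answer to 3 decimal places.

PS ≈ 0.083

p₁ = 0.11, p₀ = 0.029.
Under exogeneity and monotonicity, PS = (p₁ − p₀) / (1 − p₀).
PS = (0.11 − 0.029) / (1 − 0.029) = 0.081 / 0.971 ≈ 0.0834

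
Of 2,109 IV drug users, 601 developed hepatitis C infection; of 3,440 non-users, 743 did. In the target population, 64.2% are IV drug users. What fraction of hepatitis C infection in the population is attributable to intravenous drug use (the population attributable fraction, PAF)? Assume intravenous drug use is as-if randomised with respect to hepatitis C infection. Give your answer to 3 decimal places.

PAF ≈ 0.170

p₁ = P(outcome | exposed) = 601/2109 = 0.28497
p₀ = P(outcome | unexposed) = 743/3440 = 0.21599
Overall risk P(Y=1) = π·p₁ + (1−π)·p₀ = 0.642×0.28497 + 0.358×0.21599 = 0.26027.
Under exogeneity, PAF = [P(Y=1) − p₀] / P(Y=1).
PAF = (0.26027 − 0.21599) / 0.26027 ≈ 0.1702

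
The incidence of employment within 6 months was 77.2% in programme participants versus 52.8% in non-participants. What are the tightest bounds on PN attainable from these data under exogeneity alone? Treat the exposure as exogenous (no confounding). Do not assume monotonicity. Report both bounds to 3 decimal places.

p₁ = 0.772, p₀ = 0.528.
Under exogeneity alone the bounds on PN are max{0,(p₁−p₀)/p₁} ≤ PN ≤ min{1,(1−p₀)/p₁}.
  lower = (p₁ − p₀)/p₁ = 0.244 / 0.772 ≈ 0.3161
  upper = min{1, (1 − p₀)/p₁} = 0.472 / 0.772 ≈ 0.6114

0.316 ≤ PN ≤ 0.611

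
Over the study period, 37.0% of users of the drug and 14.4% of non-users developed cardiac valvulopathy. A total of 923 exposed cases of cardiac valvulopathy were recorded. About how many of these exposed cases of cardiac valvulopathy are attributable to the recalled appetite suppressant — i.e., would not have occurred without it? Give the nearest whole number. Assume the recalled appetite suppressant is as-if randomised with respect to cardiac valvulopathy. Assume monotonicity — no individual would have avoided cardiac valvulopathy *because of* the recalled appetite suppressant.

about 564 cases

p₁ = 0.37, p₀ = 0.144.
PN = (p₁ − p₀)/p₁ = (0.37 − 0.144) / 0.37 ≈ 0.61081.
Attributable cases ≈ PN × (exposed cases) = 0.61081 × 923 ≈ 563.78.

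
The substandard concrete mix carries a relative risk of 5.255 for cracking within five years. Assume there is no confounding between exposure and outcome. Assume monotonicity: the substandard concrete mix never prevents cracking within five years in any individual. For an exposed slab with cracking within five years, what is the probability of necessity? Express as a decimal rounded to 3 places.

Under exogeneity and monotonicity, PN = (RR − 1) / RR = 1 − 1/RR.
PN = (5.255 − 1) / 5.255 = 4.255 / 5.255 ≈ 0.8097

PN ≈ 0.810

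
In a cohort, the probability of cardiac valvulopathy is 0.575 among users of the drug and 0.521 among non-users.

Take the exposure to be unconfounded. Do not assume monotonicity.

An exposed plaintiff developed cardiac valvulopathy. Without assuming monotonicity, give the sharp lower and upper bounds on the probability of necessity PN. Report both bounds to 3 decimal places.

0.094 ≤ PN ≤ 0.833

Let p₁ = 0.575, p₀ = 0.521.
Under exogeneity alone the bounds on PN are max{0,(p₁−p₀)/p₁} ≤ PN ≤ min{1,(1−p₀)/p₁}.
  lower = (p₁ − p₀)/p₁ = 0.054 / 0.575 ≈ 0.0939
  upper = min{1, (1 − p₀)/p₁} = 0.479 / 0.575 ≈ 0.8330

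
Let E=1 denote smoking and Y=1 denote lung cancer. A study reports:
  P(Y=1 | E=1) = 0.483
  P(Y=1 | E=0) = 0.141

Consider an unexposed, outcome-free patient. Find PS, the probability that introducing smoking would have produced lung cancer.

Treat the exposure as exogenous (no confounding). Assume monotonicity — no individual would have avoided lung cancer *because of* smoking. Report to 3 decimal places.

Let p₁ = 0.483, p₀ = 0.141.
Under exogeneity and monotonicity, PS = (p₁ − p₀) / (1 − p₀).
PS = (0.483 − 0.141) / (1 − 0.141) = 0.342 / 0.859 ≈ 0.3981

PS ≈ 0.398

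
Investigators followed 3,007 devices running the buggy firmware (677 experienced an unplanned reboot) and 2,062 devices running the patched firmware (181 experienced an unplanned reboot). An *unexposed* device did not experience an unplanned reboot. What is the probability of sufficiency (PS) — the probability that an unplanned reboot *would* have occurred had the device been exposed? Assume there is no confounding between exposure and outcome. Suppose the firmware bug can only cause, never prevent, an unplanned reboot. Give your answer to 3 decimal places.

p₁ = P(outcome | exposed) = 677/3007 = 0.22514
p₀ = P(outcome | unexposed) = 181/2062 = 0.087779
Under exogeneity and monotonicity, PS = (p₁ − p₀) / (1 − p₀).
PS = (0.22514 − 0.087779) / (1 − 0.087779) = 0.13736 / 0.91222 ≈ 0.1506

PS ≈ 0.151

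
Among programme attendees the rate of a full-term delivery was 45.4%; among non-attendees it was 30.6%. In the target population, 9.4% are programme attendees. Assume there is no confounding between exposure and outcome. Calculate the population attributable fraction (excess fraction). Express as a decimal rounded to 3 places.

PAF ≈ 0.043

p₁ = 0.454, p₀ = 0.306.
Overall risk P(Y=1) = π·p₁ + (1−π)·p₀ = 0.094×0.454 + 0.906×0.306 = 0.31991.
Under exogeneity, PAF = [P(Y=1) − p₀] / P(Y=1).
PAF = (0.31991 − 0.306) / 0.31991 ≈ 0.0435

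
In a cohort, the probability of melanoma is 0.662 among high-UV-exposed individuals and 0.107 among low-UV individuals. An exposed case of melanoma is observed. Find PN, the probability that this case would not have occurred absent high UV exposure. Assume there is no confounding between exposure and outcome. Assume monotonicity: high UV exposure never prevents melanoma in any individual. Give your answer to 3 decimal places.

PN ≈ 0.838

Let p₁ = 0.662, p₀ = 0.107.
Under exogeneity and monotonicity, PN = (p₁ − p₀) / p₁.
PN = (0.662 − 0.107) / 0.662 = 0.555 / 0.662 ≈ 0.8384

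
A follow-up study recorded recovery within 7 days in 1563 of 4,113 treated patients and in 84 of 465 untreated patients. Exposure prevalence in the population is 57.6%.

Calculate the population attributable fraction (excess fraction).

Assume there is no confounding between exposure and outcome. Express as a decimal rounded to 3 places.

p₁ = P(outcome | exposed) = 1563/4113 = 0.38001
p₀ = P(outcome | unexposed) = 84/465 = 0.18065
Overall risk P(Y=1) = π·p₁ + (1−π)·p₀ = 0.576×0.38001 + 0.424×0.18065 = 0.29548.
Under exogeneity, PAF = [P(Y=1) − p₀] / P(Y=1).
PAF = (0.29548 − 0.18065) / 0.29548 ≈ 0.3886

PAF ≈ 0.389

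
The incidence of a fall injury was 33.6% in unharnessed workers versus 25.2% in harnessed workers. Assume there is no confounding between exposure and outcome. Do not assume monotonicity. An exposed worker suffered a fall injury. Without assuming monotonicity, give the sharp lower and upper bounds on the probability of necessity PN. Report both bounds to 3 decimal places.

0.250 ≤ PN ≤ 1.000

p₁ = 0.336, p₀ = 0.252.
Under exogeneity alone the bounds on PN are max{0,(p₁−p₀)/p₁} ≤ PN ≤ min{1,(1−p₀)/p₁}.
  lower = (p₁ − p₀)/p₁ = 0.084 / 0.336 ≈ 0.2500
  upper = min{1, (1 − p₀)/p₁} = 0.748 / 0.336 ≈ 2.2262 → capped at 1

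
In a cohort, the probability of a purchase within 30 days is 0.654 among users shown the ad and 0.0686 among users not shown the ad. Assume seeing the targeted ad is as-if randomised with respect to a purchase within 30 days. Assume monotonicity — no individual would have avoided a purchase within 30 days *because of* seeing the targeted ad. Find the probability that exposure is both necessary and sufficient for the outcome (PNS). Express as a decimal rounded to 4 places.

Let p₁ = 0.654, p₀ = 0.0686.
Under exogeneity and monotonicity, PNS = p₁ − p₀.
PNS = 0.654 − 0.0686 = 0.5854

PNS ≈ 0.5854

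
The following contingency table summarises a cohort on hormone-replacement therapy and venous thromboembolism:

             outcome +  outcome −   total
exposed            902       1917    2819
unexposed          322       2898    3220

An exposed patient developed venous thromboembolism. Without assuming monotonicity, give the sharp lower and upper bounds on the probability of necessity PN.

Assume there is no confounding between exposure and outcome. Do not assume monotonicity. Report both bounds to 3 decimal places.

p₁ = P(outcome | exposed) = 902/2819 = 0.31997
p₀ = P(outcome | unexposed) = 322/3220 = 0.1
Under exogeneity alone the bounds on PN are max{0,(p₁−p₀)/p₁} ≤ PN ≤ min{1,(1−p₀)/p₁}.
  lower = (p₁ − p₀)/p₁ = 0.21997 / 0.31997 ≈ 0.6875
  upper = min{1, (1 − p₀)/p₁} = 0.9 / 0.31997 ≈ 2.8127 → capped at 1

0.687 ≤ PN ≤ 1.000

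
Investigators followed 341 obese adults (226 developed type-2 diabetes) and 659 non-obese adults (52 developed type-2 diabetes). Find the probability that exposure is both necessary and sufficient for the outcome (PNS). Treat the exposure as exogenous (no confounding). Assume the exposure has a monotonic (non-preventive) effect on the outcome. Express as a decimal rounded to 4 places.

p₁ = P(outcome | exposed) = 226/341 = 0.66276
p₀ = P(outcome | unexposed) = 52/659 = 0.078907
Under exogeneity and monotonicity, PNS = p₁ − p₀.
PNS = 0.66276 − 0.078907 = 0.58385

PNS ≈ 0.5838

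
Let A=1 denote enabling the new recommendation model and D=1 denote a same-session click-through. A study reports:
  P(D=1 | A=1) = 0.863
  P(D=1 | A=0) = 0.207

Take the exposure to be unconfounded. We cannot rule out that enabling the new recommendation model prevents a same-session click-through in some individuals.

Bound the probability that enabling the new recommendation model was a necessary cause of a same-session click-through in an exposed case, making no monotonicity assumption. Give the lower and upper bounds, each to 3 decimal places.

0.760 ≤ PN ≤ 0.919

Let p₁ = 0.863, p₀ = 0.207.
Under exogeneity alone the bounds on PN are max{0,(p₁−p₀)/p₁} ≤ PN ≤ min{1,(1−p₀)/p₁}.
  lower = (p₁ − p₀)/p₁ = 0.656 / 0.863 ≈ 0.7601
  upper = min{1, (1 − p₀)/p₁} = 0.793 / 0.863 ≈ 0.9189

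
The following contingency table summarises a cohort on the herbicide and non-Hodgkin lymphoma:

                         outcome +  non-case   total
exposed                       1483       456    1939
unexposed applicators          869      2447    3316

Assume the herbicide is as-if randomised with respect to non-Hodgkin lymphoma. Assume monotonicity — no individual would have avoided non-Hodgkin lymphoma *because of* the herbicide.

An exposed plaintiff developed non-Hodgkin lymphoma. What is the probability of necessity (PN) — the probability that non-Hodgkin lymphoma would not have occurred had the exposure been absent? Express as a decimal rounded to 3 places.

PN ≈ 0.657

p₁ = P(outcome | exposed) = 1483/1939 = 0.76483
p₀ = P(outcome | unexposed) = 869/3316 = 0.26206
Under exogeneity and monotonicity, PN = (p₁ − p₀) / p₁.
PN = (0.76483 − 0.26206) / 0.76483 = 0.50276 / 0.76483 ≈ 0.6574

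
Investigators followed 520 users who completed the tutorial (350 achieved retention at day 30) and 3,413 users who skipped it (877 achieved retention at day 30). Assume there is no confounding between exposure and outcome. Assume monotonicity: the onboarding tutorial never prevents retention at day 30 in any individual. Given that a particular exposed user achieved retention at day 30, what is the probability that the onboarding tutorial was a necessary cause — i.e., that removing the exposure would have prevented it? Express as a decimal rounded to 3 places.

p₁ = P(outcome | exposed) = 350/520 = 0.67308
p₀ = P(outcome | unexposed) = 877/3413 = 0.25696
Under exogeneity and monotonicity, PN = (p₁ − p₀) / p₁.
PN = (0.67308 − 0.25696) / 0.67308 = 0.41612 / 0.67308 ≈ 0.6182

PN ≈ 0.618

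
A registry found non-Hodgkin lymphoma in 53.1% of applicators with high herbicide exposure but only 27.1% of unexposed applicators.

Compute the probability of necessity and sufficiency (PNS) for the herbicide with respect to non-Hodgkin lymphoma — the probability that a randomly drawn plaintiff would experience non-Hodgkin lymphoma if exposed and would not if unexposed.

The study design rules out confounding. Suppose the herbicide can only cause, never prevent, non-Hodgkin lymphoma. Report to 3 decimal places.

PNS ≈ 0.260

p₁ = 0.531, p₀ = 0.271.
Under exogeneity and monotonicity, PNS = p₁ − p₀.
PNS = 0.531 − 0.271 = 0.26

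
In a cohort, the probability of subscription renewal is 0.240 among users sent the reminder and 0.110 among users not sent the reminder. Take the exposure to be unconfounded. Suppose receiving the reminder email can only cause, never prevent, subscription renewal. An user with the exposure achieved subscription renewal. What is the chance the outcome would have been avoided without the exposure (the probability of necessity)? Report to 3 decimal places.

PN ≈ 0.542

Let p₁ = 0.24, p₀ = 0.11.
Under exogeneity and monotonicity, PN = (p₁ − p₀) / p₁.
PN = (0.24 − 0.11) / 0.24 = 0.13 / 0.24 ≈ 0.5417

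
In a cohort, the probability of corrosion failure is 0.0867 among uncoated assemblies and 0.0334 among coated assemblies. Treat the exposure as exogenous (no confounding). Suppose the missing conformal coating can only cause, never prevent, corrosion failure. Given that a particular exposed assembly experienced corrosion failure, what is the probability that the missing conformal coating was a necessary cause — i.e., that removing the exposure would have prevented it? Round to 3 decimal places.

PN ≈ 0.615

Let p₁ = 0.0867, p₀ = 0.0334.
Under exogeneity and monotonicity, PN = (p₁ − p₀) / p₁.
PN = (0.0867 − 0.0334) / 0.0867 = 0.0533 / 0.0867 ≈ 0.6148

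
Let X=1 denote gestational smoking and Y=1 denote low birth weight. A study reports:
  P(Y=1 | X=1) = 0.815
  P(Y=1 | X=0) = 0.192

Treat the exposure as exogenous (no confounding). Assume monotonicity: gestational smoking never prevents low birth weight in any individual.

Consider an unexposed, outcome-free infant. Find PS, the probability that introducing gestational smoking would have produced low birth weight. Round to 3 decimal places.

Let p₁ = 0.815, p₀ = 0.192.
Under exogeneity and monotonicity, PS = (p₁ − p₀) / (1 − p₀).
PS = (0.815 − 0.192) / (1 − 0.192) = 0.623 / 0.808 ≈ 0.7710

PS ≈ 0.771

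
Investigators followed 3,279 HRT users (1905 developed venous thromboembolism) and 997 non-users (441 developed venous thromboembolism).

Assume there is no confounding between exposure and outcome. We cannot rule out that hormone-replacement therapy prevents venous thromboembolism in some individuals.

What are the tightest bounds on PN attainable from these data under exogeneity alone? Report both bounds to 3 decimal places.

p₁ = P(outcome | exposed) = 1905/3279 = 0.58097
p₀ = P(outcome | unexposed) = 441/997 = 0.44233
Under exogeneity alone the bounds on PN are max{0,(p₁−p₀)/p₁} ≤ PN ≤ min{1,(1−p₀)/p₁}.
  lower = (p₁ − p₀)/p₁ = 0.13864 / 0.58097 ≈ 0.2386
  upper = min{1, (1 − p₀)/p₁} = 0.55767 / 0.58097 ≈ 0.9599

0.239 ≤ PN ≤ 0.960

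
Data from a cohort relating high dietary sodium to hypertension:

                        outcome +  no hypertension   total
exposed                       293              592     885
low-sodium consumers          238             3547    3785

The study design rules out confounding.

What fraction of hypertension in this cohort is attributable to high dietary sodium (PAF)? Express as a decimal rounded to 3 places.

p₁ = P(outcome | exposed) = 293/885 = 0.33107
p₀ = P(outcome | unexposed) = 238/3785 = 0.06288
Exposure prevalence π = 885/4670 = 0.18951; overall risk P(Y=1) = 0.1137.
Under exogeneity, PAF = [P(Y=1) − p₀]/P(Y=1).
PAF = (0.1137 − 0.06288) / 0.1137 ≈ 0.4470

PAF ≈ 0.447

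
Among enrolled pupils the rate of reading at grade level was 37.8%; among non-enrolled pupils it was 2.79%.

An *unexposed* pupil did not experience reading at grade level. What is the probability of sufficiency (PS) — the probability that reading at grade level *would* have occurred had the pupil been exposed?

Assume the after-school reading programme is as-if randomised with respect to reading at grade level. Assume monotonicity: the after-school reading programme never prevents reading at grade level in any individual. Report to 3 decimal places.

PS ≈ 0.360

p₁ = 0.378, p₀ = 0.0279.
Under exogeneity and monotonicity, PS = (p₁ − p₀) / (1 − p₀).
PS = (0.378 − 0.0279) / (1 − 0.0279) = 0.3501 / 0.9721 ≈ 0.3601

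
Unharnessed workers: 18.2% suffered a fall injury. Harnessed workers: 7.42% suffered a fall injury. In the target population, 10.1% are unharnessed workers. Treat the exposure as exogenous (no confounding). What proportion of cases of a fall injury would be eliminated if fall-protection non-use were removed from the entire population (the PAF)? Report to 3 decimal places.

PAF ≈ 0.128

p₁ = 0.182, p₀ = 0.0742.
Overall risk P(Y=1) = π·p₁ + (1−π)·p₀ = 0.101×0.182 + 0.899×0.0742 = 0.085088.
Under exogeneity, PAF = [P(Y=1) − p₀] / P(Y=1).
PAF = (0.085088 − 0.0742) / 0.085088 ≈ 0.1280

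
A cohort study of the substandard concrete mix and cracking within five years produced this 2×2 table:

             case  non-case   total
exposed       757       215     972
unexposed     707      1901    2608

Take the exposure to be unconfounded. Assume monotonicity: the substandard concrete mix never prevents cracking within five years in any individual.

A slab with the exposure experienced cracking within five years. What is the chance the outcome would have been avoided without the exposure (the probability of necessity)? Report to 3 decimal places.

p₁ = P(outcome | exposed) = 757/972 = 0.77881
p₀ = P(outcome | unexposed) = 707/2608 = 0.27109
Under exogeneity and monotonicity, PN = (p₁ − p₀)/p₁.
PN = (0.77881 − 0.27109) / 0.77881 ≈ 0.6519

PN ≈ 0.652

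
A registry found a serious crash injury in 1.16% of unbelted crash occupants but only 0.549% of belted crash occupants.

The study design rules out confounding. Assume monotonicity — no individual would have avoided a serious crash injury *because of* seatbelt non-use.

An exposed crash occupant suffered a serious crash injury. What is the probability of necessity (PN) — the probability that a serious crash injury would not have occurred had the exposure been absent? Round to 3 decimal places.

PN ≈ 0.527

p₁ = 0.0116, p₀ = 0.00549.
Under exogeneity and monotonicity, PN = (p₁ − p₀) / p₁.
PN = (0.0116 − 0.00549) / 0.0116 = 0.00611 / 0.0116 ≈ 0.5267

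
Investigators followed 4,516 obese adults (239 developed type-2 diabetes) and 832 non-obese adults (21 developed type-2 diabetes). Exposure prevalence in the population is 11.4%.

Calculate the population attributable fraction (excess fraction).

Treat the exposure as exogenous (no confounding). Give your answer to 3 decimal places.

p₁ = P(outcome | exposed) = 239/4516 = 0.052923
p₀ = P(outcome | unexposed) = 21/832 = 0.02524
Overall risk P(Y=1) = π·p₁ + (1−π)·p₀ = 0.114×0.052923 + 0.886×0.02524 = 0.028396.
Under exogeneity, PAF = [P(Y=1) − p₀] / P(Y=1).
PAF = (0.028396 − 0.02524) / 0.028396 ≈ 0.1111

PAF ≈ 0.111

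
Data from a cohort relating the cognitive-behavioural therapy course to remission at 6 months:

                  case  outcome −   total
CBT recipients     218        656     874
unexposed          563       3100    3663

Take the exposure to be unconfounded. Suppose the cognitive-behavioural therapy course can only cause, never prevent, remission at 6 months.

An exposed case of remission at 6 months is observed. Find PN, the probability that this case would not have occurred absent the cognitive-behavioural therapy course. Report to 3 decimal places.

p₁ = P(outcome | exposed) = 218/874 = 0.24943
p₀ = P(outcome | unexposed) = 563/3663 = 0.1537
Under exogeneity and monotonicity, PN = (p₁ − p₀)/p₁.
PN = (0.24943 − 0.1537) / 0.24943 ≈ 0.3838

PN ≈ 0.384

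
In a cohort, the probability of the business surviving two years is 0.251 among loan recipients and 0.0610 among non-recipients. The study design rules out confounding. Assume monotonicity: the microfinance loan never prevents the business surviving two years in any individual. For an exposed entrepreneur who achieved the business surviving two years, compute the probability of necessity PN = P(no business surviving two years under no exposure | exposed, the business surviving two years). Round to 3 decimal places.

PN ≈ 0.757

Let p₁ = 0.251, p₀ = 0.061.
Under exogeneity and monotonicity, PN = (p₁ − p₀) / p₁.
PN = (0.251 − 0.061) / 0.251 = 0.19 / 0.251 ≈ 0.7570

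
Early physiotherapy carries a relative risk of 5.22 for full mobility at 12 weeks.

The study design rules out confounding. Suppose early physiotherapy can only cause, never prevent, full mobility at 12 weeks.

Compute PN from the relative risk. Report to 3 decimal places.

Under exogeneity and monotonicity, PN = (RR − 1) / RR = 1 − 1/RR.
PN = (5.22 − 1) / 5.22 = 4.22 / 5.22 ≈ 0.8084

PN ≈ 0.808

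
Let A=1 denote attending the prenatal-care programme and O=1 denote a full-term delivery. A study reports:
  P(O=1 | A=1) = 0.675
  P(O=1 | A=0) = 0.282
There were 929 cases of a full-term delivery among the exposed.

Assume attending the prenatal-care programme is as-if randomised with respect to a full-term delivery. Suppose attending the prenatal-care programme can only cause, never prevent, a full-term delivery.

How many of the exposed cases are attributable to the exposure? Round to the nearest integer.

Let p₁ = 0.675, p₀ = 0.282.
PN = (p₁ − p₀)/p₁ = (0.675 − 0.282) / 0.675 ≈ 0.58222.
Attributable cases ≈ PN × (exposed cases) = 0.58222 × 929 ≈ 540.88.

about 541 cases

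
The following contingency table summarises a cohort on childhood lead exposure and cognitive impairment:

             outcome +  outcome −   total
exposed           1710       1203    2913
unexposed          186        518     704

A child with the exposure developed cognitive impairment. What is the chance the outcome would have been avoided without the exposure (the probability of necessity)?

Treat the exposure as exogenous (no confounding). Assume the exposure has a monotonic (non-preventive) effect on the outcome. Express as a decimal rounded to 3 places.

p₁ = P(outcome | exposed) = 1710/2913 = 0.58702
p₀ = P(outcome | unexposed) = 186/704 = 0.2642
Under exogeneity and monotonicity, PN = (p₁ − p₀) / p₁.
PN = (0.58702 − 0.2642) / 0.58702 = 0.32282 / 0.58702 ≈ 0.5499

PN ≈ 0.550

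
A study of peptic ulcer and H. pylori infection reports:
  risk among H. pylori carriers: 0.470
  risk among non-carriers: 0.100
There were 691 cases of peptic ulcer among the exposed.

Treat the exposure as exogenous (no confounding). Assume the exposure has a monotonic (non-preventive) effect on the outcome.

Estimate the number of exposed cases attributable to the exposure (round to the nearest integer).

Let p₁ = 0.47, p₀ = 0.1.
PN = (p₁ − p₀)/p₁ = (0.47 − 0.1) / 0.47 ≈ 0.78723.
Attributable cases ≈ PN × (exposed cases) = 0.78723 × 691 ≈ 543.98.

about 544 cases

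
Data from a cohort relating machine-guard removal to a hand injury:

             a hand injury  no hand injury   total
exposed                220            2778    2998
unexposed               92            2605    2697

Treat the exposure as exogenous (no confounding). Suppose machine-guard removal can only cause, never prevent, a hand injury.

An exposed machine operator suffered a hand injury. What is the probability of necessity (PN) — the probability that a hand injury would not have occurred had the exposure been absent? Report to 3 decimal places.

PN ≈ 0.535

p₁ = P(outcome | exposed) = 220/2998 = 0.073382
p₀ = P(outcome | unexposed) = 92/2697 = 0.034112
Under exogeneity and monotonicity, PN = (p₁ − p₀)/p₁.
PN = (0.073382 − 0.034112) / 0.073382 ≈ 0.5351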